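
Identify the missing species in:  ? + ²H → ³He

proton

Conserve mass number: A + 2 = 3, so A = 1.
Conserve atomic number: Z + 1 = 2, so Z = 1.
A = 1 and Z = 1 is ¹H — a proton.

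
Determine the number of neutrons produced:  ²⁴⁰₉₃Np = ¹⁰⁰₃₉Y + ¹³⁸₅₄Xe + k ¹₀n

2

Conserve mass number: 240 = 100 + 138 + k, so k = 240 − 238 = 2.
Check atomic number: 93 = 39 + 54 + 0 = 93. ✓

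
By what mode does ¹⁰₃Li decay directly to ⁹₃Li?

neutron emission

ΔA = 9 − 10 = -1; ΔZ = 3 − 3 = +0.
A drops by 1 with Z unchanged — a neutron was emitted.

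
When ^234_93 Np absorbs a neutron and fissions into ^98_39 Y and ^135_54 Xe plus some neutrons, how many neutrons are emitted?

2

Conserve mass number: 235 = 98 + 135 + k, so k = 235 − 233 = 2.
Check atomic number: 93 = 39 + 54 + 0 = 93. ✓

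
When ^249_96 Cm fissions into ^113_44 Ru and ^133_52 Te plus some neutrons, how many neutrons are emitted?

3

Conserve mass number: 249 = 113 + 133 + k, so k = 249 − 246 = 3.
Check atomic number: 96 = 44 + 52 + 0 = 96. ✓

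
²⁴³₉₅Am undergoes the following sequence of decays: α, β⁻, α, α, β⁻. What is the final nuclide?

Start: (A, Z) = (243, 95).
After α: (239, 93).
After β⁻: (239, 94).
After α: (235, 92).
After α: (231, 90).
After β⁻: (231, 91).
Z = 91 is protactinium.

Pa-231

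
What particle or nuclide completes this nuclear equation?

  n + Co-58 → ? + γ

Co-59

Conserve mass number: 1 + 58 = A + 0, so A = 59.
Conserve atomic number: 0 + 27 = Z + 0, so Z = 27.
Z = 27 is cobalt, so the species is Co-59.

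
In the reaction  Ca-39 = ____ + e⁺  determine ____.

Conserve mass number: 39 = A + 0, so A = 39.
Conserve atomic number: 20 = Z + 1, so Z = 19.
Z = 19 is potassium, so the species is K-39.

K-39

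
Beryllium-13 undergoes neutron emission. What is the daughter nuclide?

Be-12

Neutron emission: mass number changes by -1, atomic number by +0.
A: 13 − 1 = 12; Z: 4 = 4.
Z = 4 is beryllium, so the daughter is beryllium-12.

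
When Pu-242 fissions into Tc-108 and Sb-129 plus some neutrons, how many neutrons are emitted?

5

Conserve mass number: 242 = 108 + 129 + k, so k = 242 − 237 = 5.
Check atomic number: 94 = 43 + 51 + 0 = 94. ✓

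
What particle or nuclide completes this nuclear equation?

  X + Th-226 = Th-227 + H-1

deuteron

Conserve mass number: A + 226 = 227 + 1, so A = 2.
Conserve atomic number: Z + 90 = 90 + 1, so Z = 1.
A = 2 and Z = 1 is H-2 — a deuteron.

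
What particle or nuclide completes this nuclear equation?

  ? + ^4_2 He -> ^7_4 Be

He-3

Conserve mass number: A + 4 = 7, so A = 3.
Conserve atomic number: Z + 2 = 4, so Z = 2.
Z = 2 is helium, so the species is ^3_2 He.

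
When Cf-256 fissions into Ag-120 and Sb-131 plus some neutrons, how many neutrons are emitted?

5

Conserve mass number: 256 = 120 + 131 + k, so k = 256 − 251 = 5.
Check atomic number: 98 = 47 + 51 + 0 = 98. ✓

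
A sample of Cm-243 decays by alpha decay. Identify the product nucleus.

Pu-239

Alpha decay: mass number changes by -4, atomic number by -2.
A: 243 − 4 = 239; Z: 96 − 2 = 94.
Z = 94 is plutonium, so the daughter is Pu-239.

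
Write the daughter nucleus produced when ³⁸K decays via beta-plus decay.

Ar-38

Beta-plus decay: mass number changes by +0, atomic number by -1.
A: 38 = 38; Z: 19 − 1 = 18.
Z = 18 is argon, so the daughter is ³⁸Ar.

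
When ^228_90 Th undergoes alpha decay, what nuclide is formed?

Alpha decay: mass number changes by -4, atomic number by -2.
A: 228 − 4 = 224; Z: 90 − 2 = 88.
Z = 88 is radium, so the daughter is ^224_88 Ra.

Ra-224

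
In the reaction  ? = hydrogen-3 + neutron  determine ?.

Conserve mass number: A = 3 + 1, so A = 4.
Conserve atomic number: Z = 1 + 0, so Z = 1.
Z = 1 is hydrogen, so the species is hydrogen-4.

H-4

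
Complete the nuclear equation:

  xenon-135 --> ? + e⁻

Cs-135

Conserve mass number: 135 = A + 0, so A = 135.
Conserve atomic number: 54 = Z − 1, so Z = 55.
Z = 55 is caesium, so the species is caesium-135.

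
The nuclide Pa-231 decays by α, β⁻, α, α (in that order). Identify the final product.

Rn-219

Start: (A, Z) = (231, 91).
After α: (227, 89).
After β⁻: (227, 90).
After α: (223, 88).
After α: (219, 86).
Z = 86 is radon.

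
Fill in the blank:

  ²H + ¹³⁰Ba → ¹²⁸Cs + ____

alpha particle

Conserve mass number: 2 + 130 = 128 + A, so A = 4.
Conserve atomic number: 1 + 56 = 55 + Z, so Z = 2.
A = 4 and Z = 2 is ⁴He — an alpha particle.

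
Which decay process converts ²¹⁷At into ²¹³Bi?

ΔA = 213 − 217 = -4; ΔZ = 83 − 85 = -2.
A drops by 4 and Z drops by 2 — the signature of alpha emission.

alpha decay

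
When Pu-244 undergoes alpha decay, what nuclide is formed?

U-240

Alpha decay: mass number changes by -4, atomic number by -2.
A: 244 − 4 = 240; Z: 94 − 2 = 92.
Z = 92 is uranium, so the daughter is U-240.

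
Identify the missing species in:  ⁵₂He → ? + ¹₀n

Conserve mass number: 5 = A + 1, so A = 4.
Conserve atomic number: 2 = Z + 0, so Z = 2.
A = 4 and Z = 2 is ⁴₂He — an alpha particle.

He-4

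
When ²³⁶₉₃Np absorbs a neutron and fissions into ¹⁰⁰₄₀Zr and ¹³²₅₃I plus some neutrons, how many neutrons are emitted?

5

Conserve mass number: 237 = 100 + 132 + k, so k = 237 − 232 = 5.
Check atomic number: 93 = 40 + 53 + 0 = 93. ✓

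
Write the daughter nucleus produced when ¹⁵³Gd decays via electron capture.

Eu-153

Electron capture: mass number changes by +0, atomic number by -1.
A: 153 = 153; Z: 64 − 1 = 63.
Z = 63 is europium, so the daughter is ¹⁵³Eu.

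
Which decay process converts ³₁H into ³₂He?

ΔA = 3 − 3 = 0; ΔZ = 2 − 1 = +1.
A is unchanged and Z rises by 1 — a neutron has become a proton (β⁻ decay).

beta-minus decay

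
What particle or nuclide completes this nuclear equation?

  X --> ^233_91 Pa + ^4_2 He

Np-237

Conserve mass number: A = 233 + 4, so A = 237.
Conserve atomic number: Z = 91 + 2, so Z = 93.
Z = 93 is neptunium, so the species is ^237_93 Np.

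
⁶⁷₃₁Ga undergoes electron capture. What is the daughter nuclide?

Electron capture: mass number changes by +0, atomic number by -1.
A: 67 = 67; Z: 31 − 1 = 30.
Z = 30 is zinc, so the daughter is ⁶⁷₃₀Zn.

Zn-67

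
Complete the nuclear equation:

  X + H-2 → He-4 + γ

deuteron

Conserve mass number: A + 2 = 4 + 0, so A = 2.
Conserve atomic number: Z + 1 = 2 + 0, so Z = 1.
A = 2 and Z = 1 is H-2 — a deuteron.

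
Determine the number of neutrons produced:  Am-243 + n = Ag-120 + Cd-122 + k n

Conserve mass number: 244 = 120 + 122 + k, so k = 244 − 242 = 2.
Check atomic number: 95 = 47 + 48 + 0 = 95. ✓

2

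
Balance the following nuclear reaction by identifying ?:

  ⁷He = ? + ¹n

He-6

Conserve mass number: 7 = A + 1, so A = 6.
Conserve atomic number: 2 = Z + 0, so Z = 2.
Z = 2 is helium, so the species is ⁶He.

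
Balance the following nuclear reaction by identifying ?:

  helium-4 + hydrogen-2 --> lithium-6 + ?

gamma ray

Conserve mass number: 4 + 2 = 6 + A, so A = 0.
Conserve atomic number: 2 + 1 = 3 + Z, so Z = 0.
A = 0 and Z = 0 is γ — a gamma ray.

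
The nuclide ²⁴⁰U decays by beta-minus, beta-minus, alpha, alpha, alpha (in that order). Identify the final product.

Ra-228

Start: (A, Z) = (240, 92).
After β⁻: (240, 93).
After β⁻: (240, 94).
After α: (236, 92).
After α: (232, 90).
After α: (228, 88).
Z = 88 is radium.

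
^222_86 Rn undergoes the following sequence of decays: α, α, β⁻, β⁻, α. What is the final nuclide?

Pb-210

Start: (A, Z) = (222, 86).
After α: (218, 84).
After α: (214, 82).
After β⁻: (214, 83).
After β⁻: (214, 84).
After α: (210, 82).
Z = 82 is lead.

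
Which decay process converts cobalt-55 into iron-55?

beta-plus decay or electron capture

ΔA = 55 − 55 = 0; ΔZ = 26 − 27 = -1.
A is unchanged and Z drops by 1 — a proton has become a neutron (β⁺ emission or electron capture).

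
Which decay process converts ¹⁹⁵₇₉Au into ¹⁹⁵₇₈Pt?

beta-plus decay or electron capture

ΔA = 195 − 195 = 0; ΔZ = 78 − 79 = -1.
A is unchanged and Z drops by 1 — a proton has become a neutron (β⁺ emission or electron capture).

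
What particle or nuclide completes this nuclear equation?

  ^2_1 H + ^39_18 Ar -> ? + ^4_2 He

Conserve mass number: 2 + 39 = A + 4, so A = 37.
Conserve atomic number: 1 + 18 = Z + 2, so Z = 17.
Z = 17 is chlorine, so the species is ^37_17 Cl.

Cl-37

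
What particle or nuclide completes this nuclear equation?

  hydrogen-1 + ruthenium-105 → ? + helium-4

Conserve mass number: 1 + 105 = A + 4, so A = 102.
Conserve atomic number: 1 + 44 = Z + 2, so Z = 43.
Z = 43 is technetium, so the species is technetium-102.

Tc-102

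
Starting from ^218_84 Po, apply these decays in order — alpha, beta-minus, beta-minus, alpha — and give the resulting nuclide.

Start: (A, Z) = (218, 84).
After α: (214, 82).
After β⁻: (214, 83).
After β⁻: (214, 84).
After α: (210, 82).
Z = 82 is lead.

Pb-210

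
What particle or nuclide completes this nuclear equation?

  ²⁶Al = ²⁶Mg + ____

positron

Conserve mass number: 26 = 26 + A, so A = 0.
Conserve atomic number: 13 = 12 + Z, so Z = 1.
A = 0 and Z = 1 is e⁺ — a positron.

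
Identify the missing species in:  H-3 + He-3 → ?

Li-6

Conserve mass number: 3 + 3 = A, so A = 6.
Conserve atomic number: 1 + 2 = Z, so Z = 3.
Z = 3 is lithium, so the species is Li-6.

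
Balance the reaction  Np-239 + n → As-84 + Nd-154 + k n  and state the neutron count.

2

Conserve mass number: 240 = 84 + 154 + k, so k = 240 − 238 = 2.
Check atomic number: 93 = 33 + 60 + 0 = 93. ✓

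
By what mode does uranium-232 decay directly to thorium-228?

alpha decay

ΔA = 228 − 232 = -4; ΔZ = 90 − 92 = -2.
A drops by 4 and Z drops by 2 — the signature of alpha emission.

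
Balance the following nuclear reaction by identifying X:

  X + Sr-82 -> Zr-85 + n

alpha particle

Conserve mass number: A + 82 = 85 + 1, so A = 4.
Conserve atomic number: Z + 38 = 40 + 0, so Z = 2.
A = 4 and Z = 2 is He-4 — an alpha particle.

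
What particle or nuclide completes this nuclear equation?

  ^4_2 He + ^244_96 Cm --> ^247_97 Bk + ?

proton

Conserve mass number: 4 + 244 = 247 + A, so A = 1.
Conserve atomic number: 2 + 96 = 97 + Z, so Z = 1.
A = 1 and Z = 1 is ^1_1 H — a proton.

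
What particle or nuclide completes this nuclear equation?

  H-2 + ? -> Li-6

alpha particle

Conserve mass number: 2 + A = 6, so A = 4.
Conserve atomic number: 1 + Z = 3, so Z = 2.
A = 4 and Z = 2 is He-4 — an alpha particle.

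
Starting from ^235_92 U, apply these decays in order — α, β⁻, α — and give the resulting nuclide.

Ac-227

Start: (A, Z) = (235, 92).
After α: (231, 90).
After β⁻: (231, 91).
After α: (227, 89).
Z = 89 is actinium.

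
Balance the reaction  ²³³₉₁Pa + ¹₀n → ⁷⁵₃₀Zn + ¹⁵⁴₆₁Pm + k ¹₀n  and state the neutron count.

Conserve mass number: 234 = 75 + 154 + k, so k = 234 − 229 = 5.
Check atomic number: 91 = 30 + 61 + 0 = 91. ✓

5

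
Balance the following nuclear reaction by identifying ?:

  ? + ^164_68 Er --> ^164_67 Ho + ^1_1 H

Conserve mass number: A + 164 = 164 + 1, so A = 1.
Conserve atomic number: Z + 68 = 67 + 1, so Z = 0.
A = 1 and Z = 0 is ^1_0 n — a neutron.

neutron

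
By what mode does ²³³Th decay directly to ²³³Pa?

beta-minus decay

ΔA = 233 − 233 = 0; ΔZ = 91 − 90 = +1.
A is unchanged and Z rises by 1 — a neutron has become a proton (β⁻ decay).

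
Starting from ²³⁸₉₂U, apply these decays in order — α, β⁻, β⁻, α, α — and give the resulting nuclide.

Ra-226

Start: (A, Z) = (238, 92).
After α: (234, 90).
After β⁻: (234, 91).
After β⁻: (234, 92).
After α: (230, 90).
After α: (226, 88).
Z = 88 is radium.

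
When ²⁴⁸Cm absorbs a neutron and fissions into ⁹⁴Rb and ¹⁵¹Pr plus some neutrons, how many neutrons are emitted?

4

Conserve mass number: 249 = 94 + 151 + k, so k = 249 − 245 = 4.
Check atomic number: 96 = 37 + 59 + 0 = 96. ✓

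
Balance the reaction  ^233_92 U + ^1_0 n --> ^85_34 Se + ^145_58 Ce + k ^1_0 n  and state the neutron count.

Conserve mass number: 234 = 85 + 145 + k, so k = 234 − 230 = 4.
Check atomic number: 92 = 34 + 58 + 0 = 92. ✓

4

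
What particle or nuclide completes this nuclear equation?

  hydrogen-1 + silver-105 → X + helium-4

Conserve mass number: 1 + 105 = A + 4, so A = 102.
Conserve atomic number: 1 + 47 = Z + 2, so Z = 46.
Z = 46 is palladium, so the species is palladium-102.

Pd-102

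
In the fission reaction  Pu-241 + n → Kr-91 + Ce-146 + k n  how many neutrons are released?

5

Conserve mass number: 242 = 91 + 146 + k, so k = 242 − 237 = 5.
Check atomic number: 94 = 36 + 58 + 0 = 94. ✓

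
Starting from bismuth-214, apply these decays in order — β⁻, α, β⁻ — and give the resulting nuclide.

Start: (A, Z) = (214, 83).
After β⁻: (214, 84).
After α: (210, 82).
After β⁻: (210, 83).
Z = 83 is bismuth.

Bi-210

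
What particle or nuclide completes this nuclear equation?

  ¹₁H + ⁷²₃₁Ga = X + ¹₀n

Conserve mass number: 1 + 72 = A + 1, so A = 72.
Conserve atomic number: 1 + 31 = Z + 0, so Z = 32.
Z = 32 is germanium, so the species is ⁷²₃₂Ge.

Ge-72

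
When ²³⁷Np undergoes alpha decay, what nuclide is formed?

Pa-233

Alpha decay: mass number changes by -4, atomic number by -2.
A: 237 − 4 = 233; Z: 93 − 2 = 91.
Z = 91 is protactinium, so the daughter is ²³³Pa.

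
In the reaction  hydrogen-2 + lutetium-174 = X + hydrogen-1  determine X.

Lu-175

Conserve mass number: 2 + 174 = A + 1, so A = 175.
Conserve atomic number: 1 + 71 = Z + 1, so Z = 71.
Z = 71 is lutetium, so the species is lutetium-175.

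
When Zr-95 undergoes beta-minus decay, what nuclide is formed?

Nb-95

Beta-minus decay: mass number changes by +0, atomic number by +1.
A: 95 = 95; Z: 40 + 1 = 41.
Z = 41 is niobium, so the daughter is Nb-95.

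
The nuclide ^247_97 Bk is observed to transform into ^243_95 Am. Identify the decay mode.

alpha decay

ΔA = 243 − 247 = -4; ΔZ = 95 − 97 = -2.
A drops by 4 and Z drops by 2 — the signature of alpha emission.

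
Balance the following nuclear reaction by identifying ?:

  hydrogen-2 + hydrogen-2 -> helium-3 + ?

neutron

Conserve mass number: 2 + 2 = 3 + A, so A = 1.
Conserve atomic number: 1 + 1 = 2 + Z, so Z = 0.
A = 1 and Z = 0 is neutron — a neutron.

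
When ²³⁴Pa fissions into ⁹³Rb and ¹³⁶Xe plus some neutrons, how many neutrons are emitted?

Conserve mass number: 234 = 93 + 136 + k, so k = 234 − 229 = 5.
Check atomic number: 91 = 37 + 54 + 0 = 91. ✓

5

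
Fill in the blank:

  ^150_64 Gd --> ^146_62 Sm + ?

Conserve mass number: 150 = 146 + A, so A = 4.
Conserve atomic number: 64 = 62 + Z, so Z = 2.
A = 4 and Z = 2 is ^4_2 He — an alpha particle.

alpha particle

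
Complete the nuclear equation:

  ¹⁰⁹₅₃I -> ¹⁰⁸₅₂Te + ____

Conserve mass number: 109 = 108 + A, so A = 1.
Conserve atomic number: 53 = 52 + Z, so Z = 1.
A = 1 and Z = 1 is ¹₁H — a proton.

proton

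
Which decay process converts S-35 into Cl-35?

ΔA = 35 − 35 = 0; ΔZ = 17 − 16 = +1.
A is unchanged and Z rises by 1 — a neutron has become a proton (β⁻ decay).

beta-minus decay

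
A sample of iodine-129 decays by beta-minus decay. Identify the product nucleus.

Xe-129

Beta-minus decay: mass number changes by +0, atomic number by +1.
A: 129 = 129; Z: 53 + 1 = 54.
Z = 54 is xenon, so the daughter is xenon-129.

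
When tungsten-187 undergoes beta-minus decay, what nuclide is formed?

Re-187

Beta-minus decay: mass number changes by +0, atomic number by +1.
A: 187 = 187; Z: 74 + 1 = 75.
Z = 75 is rhenium, so the daughter is rhenium-187.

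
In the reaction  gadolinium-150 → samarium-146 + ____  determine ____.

alpha particle

Conserve mass number: 150 = 146 + A, so A = 4.
Conserve atomic number: 64 = 62 + Z, so Z = 2.
A = 4 and Z = 2 is helium-4 — an alpha particle.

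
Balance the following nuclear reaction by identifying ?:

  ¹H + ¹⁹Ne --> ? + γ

Na-20

Conserve mass number: 1 + 19 = A + 0, so A = 20.
Conserve atomic number: 1 + 10 = Z + 0, so Z = 11.
Z = 11 is sodium, so the species is ²⁰Na.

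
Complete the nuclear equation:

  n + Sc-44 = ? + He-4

K-41

Conserve mass number: 1 + 44 = A + 4, so A = 41.
Conserve atomic number: 0 + 21 = Z + 2, so Z = 19.
Z = 19 is potassium, so the species is K-41.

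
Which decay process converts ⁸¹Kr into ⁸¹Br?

ΔA = 81 − 81 = 0; ΔZ = 35 − 36 = -1.
A is unchanged and Z drops by 1 — a proton has become a neutron (β⁺ emission or electron capture).

beta-plus decay or electron capture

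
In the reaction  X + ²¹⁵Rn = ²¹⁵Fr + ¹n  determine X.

proton

Conserve mass number: A + 215 = 215 + 1, so A = 1.
Conserve atomic number: Z + 86 = 87 + 0, so Z = 1.
A = 1 and Z = 1 is ¹H — a proton.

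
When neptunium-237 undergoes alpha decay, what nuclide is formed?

Alpha decay: mass number changes by -4, atomic number by -2.
A: 237 − 4 = 233; Z: 93 − 2 = 91.
Z = 91 is protactinium, so the daughter is protactinium-233.

Pa-233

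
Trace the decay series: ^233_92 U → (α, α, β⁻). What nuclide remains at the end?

Start: (A, Z) = (233, 92).
After α: (229, 90).
After α: (225, 88).
After β⁻: (225, 89).
Z = 89 is actinium.

Ac-225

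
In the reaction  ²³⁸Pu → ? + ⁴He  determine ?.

Conserve mass number: 238 = A + 4, so A = 234.
Conserve atomic number: 94 = Z + 2, so Z = 92.
Z = 92 is uranium, so the species is ²³⁴U.

U-234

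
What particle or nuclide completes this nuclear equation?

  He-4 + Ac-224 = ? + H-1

Conserve mass number: 4 + 224 = A + 1, so A = 227.
Conserve atomic number: 2 + 89 = Z + 1, so Z = 90.
Z = 90 is thorium, so the species is Th-227.

Th-227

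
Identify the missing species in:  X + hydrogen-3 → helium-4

proton

Conserve mass number: A + 3 = 4, so A = 1.
Conserve atomic number: Z + 1 = 2, so Z = 1.
A = 1 and Z = 1 is hydrogen-1 — a proton.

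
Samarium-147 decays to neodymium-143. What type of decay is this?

alpha decay

ΔA = 143 − 147 = -4; ΔZ = 60 − 62 = -2.
A drops by 4 and Z drops by 2 — the signature of alpha emission.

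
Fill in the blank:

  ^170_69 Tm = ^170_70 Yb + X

Conserve mass number: 170 = 170 + A, so A = 0.
Conserve atomic number: 69 = 70 + Z, so Z = -1.
A = 0 and Z = -1 is ^0_-1 e — a beta-minus particle.

beta-minus particle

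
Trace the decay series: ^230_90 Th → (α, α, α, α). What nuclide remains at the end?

Start: (A, Z) = (230, 90).
After α: (226, 88).
After α: (222, 86).
After α: (218, 84).
After α: (214, 82).
Z = 82 is lead.

Pb-214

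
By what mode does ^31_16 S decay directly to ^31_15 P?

beta-plus decay or electron capture

ΔA = 31 − 31 = 0; ΔZ = 15 − 16 = -1.
A is unchanged and Z drops by 1 — a proton has become a neutron (β⁺ emission or electron capture).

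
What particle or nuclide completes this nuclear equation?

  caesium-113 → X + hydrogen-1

Conserve mass number: 113 = A + 1, so A = 112.
Conserve atomic number: 55 = Z + 1, so Z = 54.
Z = 54 is xenon, so the species is xenon-112.

Xe-112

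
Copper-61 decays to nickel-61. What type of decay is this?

beta-plus decay or electron capture

ΔA = 61 − 61 = 0; ΔZ = 28 − 29 = -1.
A is unchanged and Z drops by 1 — a proton has become a neutron (β⁺ emission or electron capture).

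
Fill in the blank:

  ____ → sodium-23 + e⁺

Conserve mass number: A = 23 + 0, so A = 23.
Conserve atomic number: Z = 11 + 1, so Z = 12.
Z = 12 is magnesium, so the species is magnesium-23.

Mg-23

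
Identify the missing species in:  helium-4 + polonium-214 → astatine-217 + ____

Conserve mass number: 4 + 214 = 217 + A, so A = 1.
Conserve atomic number: 2 + 84 = 85 + Z, so Z = 1.
A = 1 and Z = 1 is hydrogen-1 — a proton.

proton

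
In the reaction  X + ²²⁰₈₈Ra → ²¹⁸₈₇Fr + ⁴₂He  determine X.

deuteron

Conserve mass number: A + 220 = 218 + 4, so A = 2.
Conserve atomic number: Z + 88 = 87 + 2, so Z = 1.
A = 2 and Z = 1 is ²₁H — a deuteron.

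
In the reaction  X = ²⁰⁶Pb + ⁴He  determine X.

Po-210

Conserve mass number: A = 206 + 4, so A = 210.
Conserve atomic number: Z = 82 + 2, so Z = 84.
Z = 84 is polonium, so the species is ²¹⁰Po.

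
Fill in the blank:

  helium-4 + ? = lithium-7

triton

Conserve mass number: 4 + A = 7, so A = 3.
Conserve atomic number: 2 + Z = 3, so Z = 1.
A = 3 and Z = 1 is hydrogen-3 — a triton.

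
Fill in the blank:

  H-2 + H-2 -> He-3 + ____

neutron

Conserve mass number: 2 + 2 = 3 + A, so A = 1.
Conserve atomic number: 1 + 1 = 2 + Z, so Z = 0.
A = 1 and Z = 0 is n — a neutron.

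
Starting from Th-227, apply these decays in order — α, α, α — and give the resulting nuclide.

Start: (A, Z) = (227, 90).
After α: (223, 88).
After α: (219, 86).
After α: (215, 84).
Z = 84 is polonium.

Po-215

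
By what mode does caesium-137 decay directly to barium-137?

ΔA = 137 − 137 = 0; ΔZ = 56 − 55 = +1.
A is unchanged and Z rises by 1 — a neutron has become a proton (β⁻ decay).

beta-minus decay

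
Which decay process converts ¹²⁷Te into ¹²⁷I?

ΔA = 127 − 127 = 0; ΔZ = 53 − 52 = +1.
A is unchanged and Z rises by 1 — a neutron has become a proton (β⁻ decay).

beta-minus decay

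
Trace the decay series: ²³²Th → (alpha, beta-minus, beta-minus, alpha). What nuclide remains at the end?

Start: (A, Z) = (232, 90).
After α: (228, 88).
After β⁻: (228, 89).
After β⁻: (228, 90).
After α: (224, 88).
Z = 88 is radium.

Ra-224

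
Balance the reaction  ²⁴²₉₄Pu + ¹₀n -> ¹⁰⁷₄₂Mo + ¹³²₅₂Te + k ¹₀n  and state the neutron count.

4

Conserve mass number: 243 = 107 + 132 + k, so k = 243 − 239 = 4.
Check atomic number: 94 = 42 + 52 + 0 = 94. ✓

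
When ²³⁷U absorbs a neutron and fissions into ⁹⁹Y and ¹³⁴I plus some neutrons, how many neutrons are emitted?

Conserve mass number: 238 = 99 + 134 + k, so k = 238 − 233 = 5.
Check atomic number: 92 = 39 + 53 + 0 = 92. ✓

5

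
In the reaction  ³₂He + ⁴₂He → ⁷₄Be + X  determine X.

Conserve mass number: 3 + 4 = 7 + A, so A = 0.
Conserve atomic number: 2 + 2 = 4 + Z, so Z = 0.
A = 0 and Z = 0 is ⁰₀γ — a gamma ray.

gamma ray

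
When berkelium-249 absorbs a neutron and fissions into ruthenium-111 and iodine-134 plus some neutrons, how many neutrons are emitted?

Conserve mass number: 250 = 111 + 134 + k, so k = 250 − 245 = 5.
Check atomic number: 97 = 44 + 53 + 0 = 97. ✓

5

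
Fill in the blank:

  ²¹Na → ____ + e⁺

Ne-21

Conserve mass number: 21 = A + 0, so A = 21.
Conserve atomic number: 11 = Z + 1, so Z = 10.
Z = 10 is neon, so the species is ²¹Ne.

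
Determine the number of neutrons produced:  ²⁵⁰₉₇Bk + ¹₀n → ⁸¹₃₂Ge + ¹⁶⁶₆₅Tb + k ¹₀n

4

Conserve mass number: 251 = 81 + 166 + k, so k = 251 − 247 = 4.
Check atomic number: 97 = 32 + 65 + 0 = 97. ✓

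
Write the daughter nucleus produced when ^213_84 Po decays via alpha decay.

Alpha decay: mass number changes by -4, atomic number by -2.
A: 213 − 4 = 209; Z: 84 − 2 = 82.
Z = 82 is lead, so the daughter is ^209_82 Pb.

Pb-209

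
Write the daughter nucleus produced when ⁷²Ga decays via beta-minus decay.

Beta-minus decay: mass number changes by +0, atomic number by +1.
A: 72 = 72; Z: 31 + 1 = 32.
Z = 32 is germanium, so the daughter is ⁷²Ge.

Ge-72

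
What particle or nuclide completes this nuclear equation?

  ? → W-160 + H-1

Conserve mass number: A = 160 + 1, so A = 161.
Conserve atomic number: Z = 74 + 1, so Z = 75.
Z = 75 is rhenium, so the species is Re-161.

Re-161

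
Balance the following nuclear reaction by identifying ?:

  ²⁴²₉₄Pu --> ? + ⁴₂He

U-238

Conserve mass number: 242 = A + 4, so A = 238.
Conserve atomic number: 94 = Z + 2, so Z = 92.
Z = 92 is uranium, so the species is ²³⁸₉₂U.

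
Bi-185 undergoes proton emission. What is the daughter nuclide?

Pb-184

Proton emission: mass number changes by -1, atomic number by -1.
A: 185 − 1 = 184; Z: 83 − 1 = 82.
Z = 82 is lead, so the daughter is Pb-184.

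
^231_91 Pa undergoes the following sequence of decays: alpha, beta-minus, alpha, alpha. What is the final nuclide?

Start: (A, Z) = (231, 91).
After α: (227, 89).
After β⁻: (227, 90).
After α: (223, 88).
After α: (219, 86).
Z = 86 is radon.

Rn-219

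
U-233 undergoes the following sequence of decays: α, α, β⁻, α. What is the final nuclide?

Start: (A, Z) = (233, 92).
After α: (229, 90).
After α: (225, 88).
After β⁻: (225, 89).
After α: (221, 87).
Z = 87 is francium.

Fr-221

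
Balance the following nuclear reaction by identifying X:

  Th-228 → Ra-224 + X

alpha particle

Conserve mass number: 228 = 224 + A, so A = 4.
Conserve atomic number: 90 = 88 + Z, so Z = 2.
A = 4 and Z = 2 is He-4 — an alpha particle.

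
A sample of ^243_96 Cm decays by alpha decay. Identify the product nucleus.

Alpha decay: mass number changes by -4, atomic number by -2.
A: 243 − 4 = 239; Z: 96 − 2 = 94.
Z = 94 is plutonium, so the daughter is ^239_94 Pu.

Pu-239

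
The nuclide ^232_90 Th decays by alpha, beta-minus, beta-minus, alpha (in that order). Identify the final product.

Start: (A, Z) = (232, 90).
After α: (228, 88).
After β⁻: (228, 89).
After β⁻: (228, 90).
After α: (224, 88).
Z = 88 is radium.

Ra-224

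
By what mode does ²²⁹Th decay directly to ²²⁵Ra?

alpha decay

ΔA = 225 − 229 = -4; ΔZ = 88 − 90 = -2.
A drops by 4 and Z drops by 2 — the signature of alpha emission.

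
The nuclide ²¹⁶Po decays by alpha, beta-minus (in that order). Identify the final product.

Start: (A, Z) = (216, 84).
After α: (212, 82).
After β⁻: (212, 83).
Z = 83 is bismuth.

Bi-212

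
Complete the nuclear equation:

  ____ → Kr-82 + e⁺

Rb-82

Conserve mass number: A = 82 + 0, so A = 82.
Conserve atomic number: Z = 36 + 1, so Z = 37.
Z = 37 is rubidium, so the species is Rb-82.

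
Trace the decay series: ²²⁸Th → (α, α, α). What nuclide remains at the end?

Start: (A, Z) = (228, 90).
After α: (224, 88).
After α: (220, 86).
After α: (216, 84).
Z = 84 is polonium.

Po-216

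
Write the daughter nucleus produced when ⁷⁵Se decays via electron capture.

As-75

Electron capture: mass number changes by +0, atomic number by -1.
A: 75 = 75; Z: 34 − 1 = 33.
Z = 33 is arsenic, so the daughter is ⁷⁵As.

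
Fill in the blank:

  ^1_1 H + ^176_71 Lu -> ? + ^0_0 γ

Conserve mass number: 1 + 176 = A + 0, so A = 177.
Conserve atomic number: 1 + 71 = Z + 0, so Z = 72.
Z = 72 is hafnium, so the species is ^177_72 Hf.

Hf-177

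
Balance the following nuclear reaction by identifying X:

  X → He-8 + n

Conserve mass number: A = 8 + 1, so A = 9.
Conserve atomic number: Z = 2 + 0, so Z = 2.
Z = 2 is helium, so the species is He-9.

He-9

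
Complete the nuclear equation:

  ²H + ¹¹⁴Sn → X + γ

Sb-116

Conserve mass number: 2 + 114 = A + 0, so A = 116.
Conserve atomic number: 1 + 50 = Z + 0, so Z = 51.
Z = 51 is antimony, so the species is ¹¹⁶Sb.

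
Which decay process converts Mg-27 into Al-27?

ΔA = 27 − 27 = 0; ΔZ = 13 − 12 = +1.
A is unchanged and Z rises by 1 — a neutron has become a proton (β⁻ decay).

beta-minus decay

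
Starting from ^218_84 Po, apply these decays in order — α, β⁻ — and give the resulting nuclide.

Bi-214

Start: (A, Z) = (218, 84).
After α: (214, 82).
After β⁻: (214, 83).
Z = 83 is bismuth.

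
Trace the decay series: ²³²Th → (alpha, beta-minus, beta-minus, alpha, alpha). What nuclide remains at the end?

Rn-220

Start: (A, Z) = (232, 90).
After α: (228, 88).
After β⁻: (228, 89).
After β⁻: (228, 90).
After α: (224, 88).
After α: (220, 86).
Z = 86 is radon.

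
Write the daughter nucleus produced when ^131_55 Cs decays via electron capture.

Xe-131

Electron capture: mass number changes by +0, atomic number by -1.
A: 131 = 131; Z: 55 − 1 = 54.
Z = 54 is xenon, so the daughter is ^131_54 Xe.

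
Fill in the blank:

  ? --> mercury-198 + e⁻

Au-198

Conserve mass number: A = 198 + 0, so A = 198.
Conserve atomic number: Z = 80 − 1, so Z = 79.
Z = 79 is gold, so the species is gold-198.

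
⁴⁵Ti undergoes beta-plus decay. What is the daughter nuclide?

Beta-plus decay: mass number changes by +0, atomic number by -1.
A: 45 = 45; Z: 22 − 1 = 21.
Z = 21 is scandium, so the daughter is ⁴⁵Sc.

Sc-45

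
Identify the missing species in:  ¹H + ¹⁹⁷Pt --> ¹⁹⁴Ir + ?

Conserve mass number: 1 + 197 = 194 + A, so A = 4.
Conserve atomic number: 1 + 78 = 77 + Z, so Z = 2.
A = 4 and Z = 2 is ⁴He — an alpha particle.

alpha particle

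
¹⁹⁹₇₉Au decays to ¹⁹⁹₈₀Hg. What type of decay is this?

beta-minus decay

ΔA = 199 − 199 = 0; ΔZ = 80 − 79 = +1.
A is unchanged and Z rises by 1 — a neutron has become a proton (β⁻ decay).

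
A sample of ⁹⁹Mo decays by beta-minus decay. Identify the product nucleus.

Beta-minus decay: mass number changes by +0, atomic number by +1.
A: 99 = 99; Z: 42 + 1 = 43.
Z = 43 is technetium, so the daughter is ⁹⁹Tc.

Tc-99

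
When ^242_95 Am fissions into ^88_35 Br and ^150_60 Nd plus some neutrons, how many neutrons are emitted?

4

Conserve mass number: 242 = 88 + 150 + k, so k = 242 − 238 = 4.
Check atomic number: 95 = 35 + 60 + 0 = 95. ✓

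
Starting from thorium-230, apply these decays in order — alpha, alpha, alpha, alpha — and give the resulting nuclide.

Pb-214

Start: (A, Z) = (230, 90).
After α: (226, 88).
After α: (222, 86).
After α: (218, 84).
After α: (214, 82).
Z = 82 is lead.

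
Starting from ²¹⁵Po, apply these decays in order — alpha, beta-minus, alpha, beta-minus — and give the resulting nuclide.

Start: (A, Z) = (215, 84).
After α: (211, 82).
After β⁻: (211, 83).
After α: (207, 81).
After β⁻: (207, 82).
Z = 82 is lead.

Pb-207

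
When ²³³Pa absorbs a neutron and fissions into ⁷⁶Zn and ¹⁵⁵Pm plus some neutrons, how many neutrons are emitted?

Conserve mass number: 234 = 76 + 155 + k, so k = 234 − 231 = 3.
Check atomic number: 91 = 30 + 61 + 0 = 91. ✓

3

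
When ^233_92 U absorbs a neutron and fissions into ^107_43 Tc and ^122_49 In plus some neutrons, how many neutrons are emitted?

Conserve mass number: 234 = 107 + 122 + k, so k = 234 − 229 = 5.
Check atomic number: 92 = 43 + 49 + 0 = 92. ✓

5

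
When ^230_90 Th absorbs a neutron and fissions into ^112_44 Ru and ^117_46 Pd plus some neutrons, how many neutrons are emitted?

2

Conserve mass number: 231 = 112 + 117 + k, so k = 231 − 229 = 2.
Check atomic number: 90 = 44 + 46 + 0 = 90. ✓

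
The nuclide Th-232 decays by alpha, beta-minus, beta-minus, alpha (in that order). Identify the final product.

Start: (A, Z) = (232, 90).
After α: (228, 88).
After β⁻: (228, 89).
After β⁻: (228, 90).
After α: (224, 88).
Z = 88 is radium.

Ra-224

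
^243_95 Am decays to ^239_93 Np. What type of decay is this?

ΔA = 239 − 243 = -4; ΔZ = 93 − 95 = -2.
A drops by 4 and Z drops by 2 — the signature of alpha emission.

alpha decay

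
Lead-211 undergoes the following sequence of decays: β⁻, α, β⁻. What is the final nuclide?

Start: (A, Z) = (211, 82).
After β⁻: (211, 83).
After α: (207, 81).
After β⁻: (207, 82).
Z = 82 is lead.

Pb-207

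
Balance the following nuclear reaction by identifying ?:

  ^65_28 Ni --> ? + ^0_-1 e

Conserve mass number: 65 = A + 0, so A = 65.
Conserve atomic number: 28 = Z − 1, so Z = 29.
Z = 29 is copper, so the species is ^65_29 Cu.

Cu-65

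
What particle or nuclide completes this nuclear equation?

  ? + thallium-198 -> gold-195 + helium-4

neutron

Conserve mass number: A + 198 = 195 + 4, so A = 1.
Conserve atomic number: Z + 81 = 79 + 2, so Z = 0.
A = 1 and Z = 0 is neutron — a neutron.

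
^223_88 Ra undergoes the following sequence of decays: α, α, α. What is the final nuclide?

Pb-211

Start: (A, Z) = (223, 88).
After α: (219, 86).
After α: (215, 84).
After α: (211, 82).
Z = 82 is lead.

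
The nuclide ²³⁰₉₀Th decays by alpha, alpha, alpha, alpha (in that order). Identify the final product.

Pb-214

Start: (A, Z) = (230, 90).
After α: (226, 88).
After α: (222, 86).
After α: (218, 84).
After α: (214, 82).
Z = 82 is lead.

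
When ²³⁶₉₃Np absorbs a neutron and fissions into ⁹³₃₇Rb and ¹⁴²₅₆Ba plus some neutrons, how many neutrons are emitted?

Conserve mass number: 237 = 93 + 142 + k, so k = 237 − 235 = 2.
Check atomic number: 93 = 37 + 56 + 0 = 93. ✓

2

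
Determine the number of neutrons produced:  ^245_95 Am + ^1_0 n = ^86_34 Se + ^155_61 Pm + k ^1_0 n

Conserve mass number: 246 = 86 + 155 + k, so k = 246 − 241 = 5.
Check atomic number: 95 = 34 + 61 + 0 = 95. ✓

5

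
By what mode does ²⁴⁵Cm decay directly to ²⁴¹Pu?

ΔA = 241 − 245 = -4; ΔZ = 94 − 96 = -2.
A drops by 4 and Z drops by 2 — the signature of alpha emission.

alpha decay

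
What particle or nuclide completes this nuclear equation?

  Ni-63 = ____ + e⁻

Conserve mass number: 63 = A + 0, so A = 63.
Conserve atomic number: 28 = Z − 1, so Z = 29.
Z = 29 is copper, so the species is Cu-63.

Cu-63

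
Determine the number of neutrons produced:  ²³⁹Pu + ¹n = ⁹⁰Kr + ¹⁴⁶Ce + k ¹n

Conserve mass number: 240 = 90 + 146 + k, so k = 240 − 236 = 4.
Check atomic number: 94 = 36 + 58 + 0 = 94. ✓

4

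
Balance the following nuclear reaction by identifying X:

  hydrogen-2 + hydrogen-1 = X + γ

He-3

Conserve mass number: 2 + 1 = A + 0, so A = 3.
Conserve atomic number: 1 + 1 = Z + 0, so Z = 2.
Z = 2 is helium, so the species is helium-3.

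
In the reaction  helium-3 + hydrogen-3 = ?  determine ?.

Conserve mass number: 3 + 3 = A, so A = 6.
Conserve atomic number: 2 + 1 = Z, so Z = 3.
Z = 3 is lithium, so the species is lithium-6.

Li-6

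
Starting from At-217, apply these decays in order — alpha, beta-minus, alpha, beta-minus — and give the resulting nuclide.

Bi-209

Start: (A, Z) = (217, 85).
After α: (213, 83).
After β⁻: (213, 84).
After α: (209, 82).
After β⁻: (209, 83).
Z = 83 is bismuth.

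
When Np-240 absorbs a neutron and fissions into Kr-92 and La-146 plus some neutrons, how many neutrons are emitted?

3

Conserve mass number: 241 = 92 + 146 + k, so k = 241 − 238 = 3.
Check atomic number: 93 = 36 + 57 + 0 = 93. ✓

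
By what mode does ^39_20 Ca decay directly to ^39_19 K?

beta-plus decay or electron capture

ΔA = 39 − 39 = 0; ΔZ = 19 − 20 = -1.
A is unchanged and Z drops by 1 — a proton has become a neutron (β⁺ emission or electron capture).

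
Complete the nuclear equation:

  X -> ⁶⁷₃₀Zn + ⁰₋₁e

Cu-67

Conserve mass number: A = 67 + 0, so A = 67.
Conserve atomic number: Z = 30 − 1, so Z = 29.
Z = 29 is copper, so the species is ⁶⁷₂₉Cu.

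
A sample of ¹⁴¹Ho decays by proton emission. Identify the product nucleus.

Dy-140

Proton emission: mass number changes by -1, atomic number by -1.
A: 141 − 1 = 140; Z: 67 − 1 = 66.
Z = 66 is dysprosium, so the daughter is ¹⁴⁰Dy.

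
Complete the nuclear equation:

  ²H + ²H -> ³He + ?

neutron

Conserve mass number: 2 + 2 = 3 + A, so A = 1.
Conserve atomic number: 1 + 1 = 2 + Z, so Z = 0.
A = 1 and Z = 0 is ¹n — a neutron.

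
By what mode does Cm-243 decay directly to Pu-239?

ΔA = 239 − 243 = -4; ΔZ = 94 − 96 = -2.
A drops by 4 and Z drops by 2 — the signature of alpha emission.

alpha decay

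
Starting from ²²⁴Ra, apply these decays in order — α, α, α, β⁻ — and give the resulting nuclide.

Bi-212

Start: (A, Z) = (224, 88).
After α: (220, 86).
After α: (216, 84).
After α: (212, 82).
After β⁻: (212, 83).
Z = 83 is bismuth.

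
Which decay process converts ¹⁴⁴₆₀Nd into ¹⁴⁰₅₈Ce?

ΔA = 140 − 144 = -4; ΔZ = 58 − 60 = -2.
A drops by 4 and Z drops by 2 — the signature of alpha emission.

alpha decay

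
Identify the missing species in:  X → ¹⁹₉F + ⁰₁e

Ne-19

Conserve mass number: A = 19 + 0, so A = 19.
Conserve atomic number: Z = 9 + 1, so Z = 10.
Z = 10 is neon, so the species is ¹⁹₁₀Ne.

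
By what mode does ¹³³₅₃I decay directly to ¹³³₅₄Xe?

beta-minus decay

ΔA = 133 − 133 = 0; ΔZ = 54 − 53 = +1.
A is unchanged and Z rises by 1 — a neutron has become a proton (β⁻ decay).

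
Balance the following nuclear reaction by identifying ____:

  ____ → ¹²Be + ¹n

Be-13

Conserve mass number: A = 12 + 1, so A = 13.
Conserve atomic number: Z = 4 + 0, so Z = 4.
Z = 4 is beryllium, so the species is ¹³Be.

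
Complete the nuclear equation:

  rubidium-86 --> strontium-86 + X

beta-minus particle

Conserve mass number: 86 = 86 + A, so A = 0.
Conserve atomic number: 37 = 38 + Z, so Z = -1.
A = 0 and Z = -1 is e⁻ — a beta-minus particle.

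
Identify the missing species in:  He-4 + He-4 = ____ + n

Conserve mass number: 4 + 4 = A + 1, so A = 7.
Conserve atomic number: 2 + 2 = Z + 0, so Z = 4.
Z = 4 is beryllium, so the species is Be-7.

Be-7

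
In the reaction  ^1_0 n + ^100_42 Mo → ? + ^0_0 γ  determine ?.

Conserve mass number: 1 + 100 = A + 0, so A = 101.
Conserve atomic number: 0 + 42 = Z + 0, so Z = 42.
Z = 42 is molybdenum, so the species is ^101_42 Mo.

Mo-101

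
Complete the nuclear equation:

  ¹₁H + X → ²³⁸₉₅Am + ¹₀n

Pu-238

Conserve mass number: 1 + A = 238 + 1, so A = 238.
Conserve atomic number: 1 + Z = 95 + 0, so Z = 94.
Z = 94 is plutonium, so the species is ²³⁸₉₄Pu.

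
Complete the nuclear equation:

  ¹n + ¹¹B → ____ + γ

Conserve mass number: 1 + 11 = A + 0, so A = 12.
Conserve atomic number: 0 + 5 = Z + 0, so Z = 5.
Z = 5 is boron, so the species is ¹²B.

B-12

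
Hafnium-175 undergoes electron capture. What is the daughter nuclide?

Lu-175

Electron capture: mass number changes by +0, atomic number by -1.
A: 175 = 175; Z: 72 − 1 = 71.
Z = 71 is lutetium, so the daughter is lutetium-175.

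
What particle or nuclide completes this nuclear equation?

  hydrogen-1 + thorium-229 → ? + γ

Conserve mass number: 1 + 229 = A + 0, so A = 230.
Conserve atomic number: 1 + 90 = Z + 0, so Z = 91.
Z = 91 is protactinium, so the species is protactinium-230.

Pa-230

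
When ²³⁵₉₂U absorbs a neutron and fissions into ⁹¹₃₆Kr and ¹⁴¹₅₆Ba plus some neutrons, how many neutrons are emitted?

Conserve mass number: 236 = 91 + 141 + k, so k = 236 − 232 = 4.
Check atomic number: 92 = 36 + 56 + 0 = 92. ✓

4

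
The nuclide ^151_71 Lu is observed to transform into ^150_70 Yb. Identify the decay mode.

proton emission

ΔA = 150 − 151 = -1; ΔZ = 70 − 71 = -1.
A drops by 1 and Z drops by 1 — a proton was emitted.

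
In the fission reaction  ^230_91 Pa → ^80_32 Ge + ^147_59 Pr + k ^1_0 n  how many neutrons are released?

3

Conserve mass number: 230 = 80 + 147 + k, so k = 230 − 227 = 3.
Check atomic number: 91 = 32 + 59 + 0 = 91. ✓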